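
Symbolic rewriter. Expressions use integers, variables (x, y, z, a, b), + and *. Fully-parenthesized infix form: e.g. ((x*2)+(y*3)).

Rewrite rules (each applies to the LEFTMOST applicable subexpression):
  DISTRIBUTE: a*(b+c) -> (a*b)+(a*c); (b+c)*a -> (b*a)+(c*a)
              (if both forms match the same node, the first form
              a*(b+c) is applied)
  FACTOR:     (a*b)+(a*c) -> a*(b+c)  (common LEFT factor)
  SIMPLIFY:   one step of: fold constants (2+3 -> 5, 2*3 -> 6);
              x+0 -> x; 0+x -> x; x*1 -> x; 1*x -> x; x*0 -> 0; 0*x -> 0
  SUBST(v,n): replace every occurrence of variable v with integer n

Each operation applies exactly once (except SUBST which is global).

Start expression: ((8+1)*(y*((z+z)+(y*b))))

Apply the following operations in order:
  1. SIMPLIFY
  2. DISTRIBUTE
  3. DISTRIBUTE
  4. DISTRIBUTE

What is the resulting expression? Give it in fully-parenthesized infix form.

Start: ((8+1)*(y*((z+z)+(y*b))))
Apply SIMPLIFY at L (target: (8+1)): ((8+1)*(y*((z+z)+(y*b)))) -> (9*(y*((z+z)+(y*b))))
Apply DISTRIBUTE at R (target: (y*((z+z)+(y*b)))): (9*(y*((z+z)+(y*b)))) -> (9*((y*(z+z))+(y*(y*b))))
Apply DISTRIBUTE at root (target: (9*((y*(z+z))+(y*(y*b))))): (9*((y*(z+z))+(y*(y*b)))) -> ((9*(y*(z+z)))+(9*(y*(y*b))))
Apply DISTRIBUTE at LR (target: (y*(z+z))): ((9*(y*(z+z)))+(9*(y*(y*b)))) -> ((9*((y*z)+(y*z)))+(9*(y*(y*b))))

Answer: ((9*((y*z)+(y*z)))+(9*(y*(y*b))))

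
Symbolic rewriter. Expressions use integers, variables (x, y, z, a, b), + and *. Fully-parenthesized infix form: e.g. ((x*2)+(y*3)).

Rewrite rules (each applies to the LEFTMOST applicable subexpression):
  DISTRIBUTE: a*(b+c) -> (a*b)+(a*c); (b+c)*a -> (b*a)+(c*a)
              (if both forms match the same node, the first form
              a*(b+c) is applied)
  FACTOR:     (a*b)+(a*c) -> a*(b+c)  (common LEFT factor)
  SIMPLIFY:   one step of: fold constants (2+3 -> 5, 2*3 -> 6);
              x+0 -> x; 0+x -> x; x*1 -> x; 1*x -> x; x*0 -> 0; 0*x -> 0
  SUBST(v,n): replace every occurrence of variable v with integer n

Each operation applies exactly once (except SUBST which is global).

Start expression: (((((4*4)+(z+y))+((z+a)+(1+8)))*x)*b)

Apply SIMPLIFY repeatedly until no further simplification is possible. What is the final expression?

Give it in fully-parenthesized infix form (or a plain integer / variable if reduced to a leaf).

Start: (((((4*4)+(z+y))+((z+a)+(1+8)))*x)*b)
Step 1: at LLLL: (4*4) -> 16; overall: (((((4*4)+(z+y))+((z+a)+(1+8)))*x)*b) -> ((((16+(z+y))+((z+a)+(1+8)))*x)*b)
Step 2: at LLRR: (1+8) -> 9; overall: ((((16+(z+y))+((z+a)+(1+8)))*x)*b) -> ((((16+(z+y))+((z+a)+9))*x)*b)
Fixed point: ((((16+(z+y))+((z+a)+9))*x)*b)

Answer: ((((16+(z+y))+((z+a)+9))*x)*b)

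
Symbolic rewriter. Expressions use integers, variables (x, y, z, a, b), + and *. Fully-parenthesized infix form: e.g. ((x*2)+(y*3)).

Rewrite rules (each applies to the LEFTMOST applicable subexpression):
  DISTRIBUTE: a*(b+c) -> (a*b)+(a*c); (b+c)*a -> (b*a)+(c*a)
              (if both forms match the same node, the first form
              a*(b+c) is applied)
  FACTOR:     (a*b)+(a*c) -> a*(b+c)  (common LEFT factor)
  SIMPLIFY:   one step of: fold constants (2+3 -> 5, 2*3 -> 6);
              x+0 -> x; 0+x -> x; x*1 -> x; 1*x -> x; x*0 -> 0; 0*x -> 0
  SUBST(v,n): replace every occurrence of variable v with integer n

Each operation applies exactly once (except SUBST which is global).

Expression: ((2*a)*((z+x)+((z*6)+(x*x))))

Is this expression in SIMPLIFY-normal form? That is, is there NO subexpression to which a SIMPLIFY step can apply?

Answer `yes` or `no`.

Answer: yes

Derivation:
Expression: ((2*a)*((z+x)+((z*6)+(x*x))))
Scanning for simplifiable subexpressions (pre-order)...
  at root: ((2*a)*((z+x)+((z*6)+(x*x)))) (not simplifiable)
  at L: (2*a) (not simplifiable)
  at R: ((z+x)+((z*6)+(x*x))) (not simplifiable)
  at RL: (z+x) (not simplifiable)
  at RR: ((z*6)+(x*x)) (not simplifiable)
  at RRL: (z*6) (not simplifiable)
  at RRR: (x*x) (not simplifiable)
Result: no simplifiable subexpression found -> normal form.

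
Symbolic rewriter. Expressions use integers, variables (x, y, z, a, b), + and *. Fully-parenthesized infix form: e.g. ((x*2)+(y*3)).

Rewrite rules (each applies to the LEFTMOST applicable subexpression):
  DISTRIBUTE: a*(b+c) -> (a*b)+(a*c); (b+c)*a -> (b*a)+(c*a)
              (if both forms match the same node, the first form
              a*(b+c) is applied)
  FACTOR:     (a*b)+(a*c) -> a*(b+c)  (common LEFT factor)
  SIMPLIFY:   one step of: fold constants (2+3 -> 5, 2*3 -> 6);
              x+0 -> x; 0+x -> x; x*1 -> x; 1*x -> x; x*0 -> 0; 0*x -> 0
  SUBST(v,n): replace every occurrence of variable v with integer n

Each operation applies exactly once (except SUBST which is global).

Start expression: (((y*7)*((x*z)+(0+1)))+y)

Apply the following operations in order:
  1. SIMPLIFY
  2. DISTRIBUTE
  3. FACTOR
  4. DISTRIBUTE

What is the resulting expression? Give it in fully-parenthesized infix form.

Start: (((y*7)*((x*z)+(0+1)))+y)
Apply SIMPLIFY at LRR (target: (0+1)): (((y*7)*((x*z)+(0+1)))+y) -> (((y*7)*((x*z)+1))+y)
Apply DISTRIBUTE at L (target: ((y*7)*((x*z)+1))): (((y*7)*((x*z)+1))+y) -> ((((y*7)*(x*z))+((y*7)*1))+y)
Apply FACTOR at L (target: (((y*7)*(x*z))+((y*7)*1))): ((((y*7)*(x*z))+((y*7)*1))+y) -> (((y*7)*((x*z)+1))+y)
Apply DISTRIBUTE at L (target: ((y*7)*((x*z)+1))): (((y*7)*((x*z)+1))+y) -> ((((y*7)*(x*z))+((y*7)*1))+y)

Answer: ((((y*7)*(x*z))+((y*7)*1))+y)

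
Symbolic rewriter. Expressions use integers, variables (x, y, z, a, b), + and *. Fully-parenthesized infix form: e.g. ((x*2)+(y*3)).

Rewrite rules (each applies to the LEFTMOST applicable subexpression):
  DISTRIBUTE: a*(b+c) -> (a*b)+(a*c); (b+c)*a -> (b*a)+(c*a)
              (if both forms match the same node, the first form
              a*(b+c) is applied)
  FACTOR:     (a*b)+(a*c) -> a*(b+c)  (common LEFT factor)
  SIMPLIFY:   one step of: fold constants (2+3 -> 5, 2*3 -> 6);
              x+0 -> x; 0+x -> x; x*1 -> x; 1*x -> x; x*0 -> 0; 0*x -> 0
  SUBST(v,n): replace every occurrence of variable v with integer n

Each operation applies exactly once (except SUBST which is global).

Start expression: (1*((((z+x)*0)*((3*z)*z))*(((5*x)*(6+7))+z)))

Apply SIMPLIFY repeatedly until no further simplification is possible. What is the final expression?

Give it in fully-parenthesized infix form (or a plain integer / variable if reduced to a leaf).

Start: (1*((((z+x)*0)*((3*z)*z))*(((5*x)*(6+7))+z)))
Step 1: at root: (1*((((z+x)*0)*((3*z)*z))*(((5*x)*(6+7))+z))) -> ((((z+x)*0)*((3*z)*z))*(((5*x)*(6+7))+z)); overall: (1*((((z+x)*0)*((3*z)*z))*(((5*x)*(6+7))+z))) -> ((((z+x)*0)*((3*z)*z))*(((5*x)*(6+7))+z))
Step 2: at LL: ((z+x)*0) -> 0; overall: ((((z+x)*0)*((3*z)*z))*(((5*x)*(6+7))+z)) -> ((0*((3*z)*z))*(((5*x)*(6+7))+z))
Step 3: at L: (0*((3*z)*z)) -> 0; overall: ((0*((3*z)*z))*(((5*x)*(6+7))+z)) -> (0*(((5*x)*(6+7))+z))
Step 4: at root: (0*(((5*x)*(6+7))+z)) -> 0; overall: (0*(((5*x)*(6+7))+z)) -> 0
Fixed point: 0

Answer: 0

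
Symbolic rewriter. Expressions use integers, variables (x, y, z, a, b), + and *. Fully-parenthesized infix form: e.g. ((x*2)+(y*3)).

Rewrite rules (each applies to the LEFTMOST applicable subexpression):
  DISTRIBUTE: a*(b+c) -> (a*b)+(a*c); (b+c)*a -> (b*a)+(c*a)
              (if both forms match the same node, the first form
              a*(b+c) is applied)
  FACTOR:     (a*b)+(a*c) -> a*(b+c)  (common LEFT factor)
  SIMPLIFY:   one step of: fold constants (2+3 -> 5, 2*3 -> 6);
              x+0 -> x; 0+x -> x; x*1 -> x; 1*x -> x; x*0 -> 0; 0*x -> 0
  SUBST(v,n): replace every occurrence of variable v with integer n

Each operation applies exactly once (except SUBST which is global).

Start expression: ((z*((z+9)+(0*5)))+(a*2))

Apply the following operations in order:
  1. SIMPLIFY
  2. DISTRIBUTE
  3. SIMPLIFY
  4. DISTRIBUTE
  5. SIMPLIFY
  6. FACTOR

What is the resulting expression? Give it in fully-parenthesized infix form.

Start: ((z*((z+9)+(0*5)))+(a*2))
Apply SIMPLIFY at LRR (target: (0*5)): ((z*((z+9)+(0*5)))+(a*2)) -> ((z*((z+9)+0))+(a*2))
Apply DISTRIBUTE at L (target: (z*((z+9)+0))): ((z*((z+9)+0))+(a*2)) -> (((z*(z+9))+(z*0))+(a*2))
Apply SIMPLIFY at LR (target: (z*0)): (((z*(z+9))+(z*0))+(a*2)) -> (((z*(z+9))+0)+(a*2))
Apply DISTRIBUTE at LL (target: (z*(z+9))): (((z*(z+9))+0)+(a*2)) -> ((((z*z)+(z*9))+0)+(a*2))
Apply SIMPLIFY at L (target: (((z*z)+(z*9))+0)): ((((z*z)+(z*9))+0)+(a*2)) -> (((z*z)+(z*9))+(a*2))
Apply FACTOR at L (target: ((z*z)+(z*9))): (((z*z)+(z*9))+(a*2)) -> ((z*(z+9))+(a*2))

Answer: ((z*(z+9))+(a*2))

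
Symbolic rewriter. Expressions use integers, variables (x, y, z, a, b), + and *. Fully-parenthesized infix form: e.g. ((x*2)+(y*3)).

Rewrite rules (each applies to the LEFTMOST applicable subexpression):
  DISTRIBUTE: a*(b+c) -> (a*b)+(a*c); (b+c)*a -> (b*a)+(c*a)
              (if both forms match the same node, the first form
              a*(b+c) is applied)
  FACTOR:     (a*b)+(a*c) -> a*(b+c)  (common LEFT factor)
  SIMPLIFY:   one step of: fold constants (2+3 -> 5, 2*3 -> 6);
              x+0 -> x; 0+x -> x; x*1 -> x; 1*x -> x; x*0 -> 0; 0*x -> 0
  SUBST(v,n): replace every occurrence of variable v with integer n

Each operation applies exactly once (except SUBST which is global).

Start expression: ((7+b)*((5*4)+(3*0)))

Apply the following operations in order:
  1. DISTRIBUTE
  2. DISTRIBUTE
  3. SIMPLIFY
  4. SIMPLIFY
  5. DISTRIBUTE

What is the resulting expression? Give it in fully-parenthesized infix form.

Answer: ((140+(b*(5*4)))+((7*(3*0))+(b*(3*0))))

Derivation:
Start: ((7+b)*((5*4)+(3*0)))
Apply DISTRIBUTE at root (target: ((7+b)*((5*4)+(3*0)))): ((7+b)*((5*4)+(3*0))) -> (((7+b)*(5*4))+((7+b)*(3*0)))
Apply DISTRIBUTE at L (target: ((7+b)*(5*4))): (((7+b)*(5*4))+((7+b)*(3*0))) -> (((7*(5*4))+(b*(5*4)))+((7+b)*(3*0)))
Apply SIMPLIFY at LLR (target: (5*4)): (((7*(5*4))+(b*(5*4)))+((7+b)*(3*0))) -> (((7*20)+(b*(5*4)))+((7+b)*(3*0)))
Apply SIMPLIFY at LL (target: (7*20)): (((7*20)+(b*(5*4)))+((7+b)*(3*0))) -> ((140+(b*(5*4)))+((7+b)*(3*0)))
Apply DISTRIBUTE at R (target: ((7+b)*(3*0))): ((140+(b*(5*4)))+((7+b)*(3*0))) -> ((140+(b*(5*4)))+((7*(3*0))+(b*(3*0))))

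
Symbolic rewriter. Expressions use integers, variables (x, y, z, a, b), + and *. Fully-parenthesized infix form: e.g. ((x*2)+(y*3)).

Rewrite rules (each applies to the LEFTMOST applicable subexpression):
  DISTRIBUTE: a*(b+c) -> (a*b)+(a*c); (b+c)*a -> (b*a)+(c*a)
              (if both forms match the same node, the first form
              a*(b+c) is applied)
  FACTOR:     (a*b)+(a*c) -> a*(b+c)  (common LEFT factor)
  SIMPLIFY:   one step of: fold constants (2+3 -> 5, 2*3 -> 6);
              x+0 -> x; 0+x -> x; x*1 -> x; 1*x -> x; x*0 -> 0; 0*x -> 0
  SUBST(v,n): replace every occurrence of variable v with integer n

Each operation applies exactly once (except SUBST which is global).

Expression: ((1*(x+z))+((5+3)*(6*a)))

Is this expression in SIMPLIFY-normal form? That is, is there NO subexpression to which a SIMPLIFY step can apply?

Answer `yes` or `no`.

Expression: ((1*(x+z))+((5+3)*(6*a)))
Scanning for simplifiable subexpressions (pre-order)...
  at root: ((1*(x+z))+((5+3)*(6*a))) (not simplifiable)
  at L: (1*(x+z)) (SIMPLIFIABLE)
  at LR: (x+z) (not simplifiable)
  at R: ((5+3)*(6*a)) (not simplifiable)
  at RL: (5+3) (SIMPLIFIABLE)
  at RR: (6*a) (not simplifiable)
Found simplifiable subexpr at path L: (1*(x+z))
One SIMPLIFY step would give: ((x+z)+((5+3)*(6*a)))
-> NOT in normal form.

Answer: no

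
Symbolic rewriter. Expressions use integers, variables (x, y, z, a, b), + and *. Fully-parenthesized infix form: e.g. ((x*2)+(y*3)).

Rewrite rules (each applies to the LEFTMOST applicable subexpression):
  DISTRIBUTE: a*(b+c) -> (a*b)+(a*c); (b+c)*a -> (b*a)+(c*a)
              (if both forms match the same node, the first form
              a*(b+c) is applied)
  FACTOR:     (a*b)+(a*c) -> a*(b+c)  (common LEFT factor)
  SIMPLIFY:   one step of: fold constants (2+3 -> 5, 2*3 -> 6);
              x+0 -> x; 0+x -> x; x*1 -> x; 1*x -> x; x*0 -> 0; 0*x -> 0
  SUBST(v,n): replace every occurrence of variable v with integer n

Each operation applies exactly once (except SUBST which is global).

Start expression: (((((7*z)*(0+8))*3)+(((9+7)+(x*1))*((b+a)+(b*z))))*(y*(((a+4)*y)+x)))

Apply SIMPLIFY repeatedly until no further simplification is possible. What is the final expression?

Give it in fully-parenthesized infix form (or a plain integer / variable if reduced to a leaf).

Answer: (((((7*z)*8)*3)+((16+x)*((b+a)+(b*z))))*(y*(((a+4)*y)+x)))

Derivation:
Start: (((((7*z)*(0+8))*3)+(((9+7)+(x*1))*((b+a)+(b*z))))*(y*(((a+4)*y)+x)))
Step 1: at LLLR: (0+8) -> 8; overall: (((((7*z)*(0+8))*3)+(((9+7)+(x*1))*((b+a)+(b*z))))*(y*(((a+4)*y)+x))) -> (((((7*z)*8)*3)+(((9+7)+(x*1))*((b+a)+(b*z))))*(y*(((a+4)*y)+x)))
Step 2: at LRLL: (9+7) -> 16; overall: (((((7*z)*8)*3)+(((9+7)+(x*1))*((b+a)+(b*z))))*(y*(((a+4)*y)+x))) -> (((((7*z)*8)*3)+((16+(x*1))*((b+a)+(b*z))))*(y*(((a+4)*y)+x)))
Step 3: at LRLR: (x*1) -> x; overall: (((((7*z)*8)*3)+((16+(x*1))*((b+a)+(b*z))))*(y*(((a+4)*y)+x))) -> (((((7*z)*8)*3)+((16+x)*((b+a)+(b*z))))*(y*(((a+4)*y)+x)))
Fixed point: (((((7*z)*8)*3)+((16+x)*((b+a)+(b*z))))*(y*(((a+4)*y)+x)))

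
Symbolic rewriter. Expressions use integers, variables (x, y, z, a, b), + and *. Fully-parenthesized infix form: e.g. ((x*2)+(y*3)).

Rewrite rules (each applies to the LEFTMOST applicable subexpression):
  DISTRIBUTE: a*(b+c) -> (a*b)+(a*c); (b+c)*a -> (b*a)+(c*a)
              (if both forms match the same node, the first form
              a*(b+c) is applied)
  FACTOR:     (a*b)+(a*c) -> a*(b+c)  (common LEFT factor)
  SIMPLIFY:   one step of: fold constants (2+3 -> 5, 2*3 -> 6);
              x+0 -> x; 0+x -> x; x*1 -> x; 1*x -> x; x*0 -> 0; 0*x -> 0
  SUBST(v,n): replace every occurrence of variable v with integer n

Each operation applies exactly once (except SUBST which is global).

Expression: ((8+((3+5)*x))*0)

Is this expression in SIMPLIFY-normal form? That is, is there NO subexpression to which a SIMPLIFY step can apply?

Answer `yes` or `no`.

Answer: no

Derivation:
Expression: ((8+((3+5)*x))*0)
Scanning for simplifiable subexpressions (pre-order)...
  at root: ((8+((3+5)*x))*0) (SIMPLIFIABLE)
  at L: (8+((3+5)*x)) (not simplifiable)
  at LR: ((3+5)*x) (not simplifiable)
  at LRL: (3+5) (SIMPLIFIABLE)
Found simplifiable subexpr at path root: ((8+((3+5)*x))*0)
One SIMPLIFY step would give: 0
-> NOT in normal form.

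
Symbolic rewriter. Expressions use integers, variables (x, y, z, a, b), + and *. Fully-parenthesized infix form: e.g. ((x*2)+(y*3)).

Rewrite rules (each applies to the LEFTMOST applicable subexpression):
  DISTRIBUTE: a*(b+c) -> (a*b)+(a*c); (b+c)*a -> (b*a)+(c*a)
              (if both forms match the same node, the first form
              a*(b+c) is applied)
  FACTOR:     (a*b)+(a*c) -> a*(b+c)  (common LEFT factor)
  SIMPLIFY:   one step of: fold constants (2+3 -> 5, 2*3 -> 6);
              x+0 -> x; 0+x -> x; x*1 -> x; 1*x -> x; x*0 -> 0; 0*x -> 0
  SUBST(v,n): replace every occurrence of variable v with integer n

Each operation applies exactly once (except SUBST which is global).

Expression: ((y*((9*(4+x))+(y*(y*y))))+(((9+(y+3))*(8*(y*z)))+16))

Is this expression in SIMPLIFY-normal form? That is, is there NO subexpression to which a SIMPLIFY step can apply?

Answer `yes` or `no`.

Answer: yes

Derivation:
Expression: ((y*((9*(4+x))+(y*(y*y))))+(((9+(y+3))*(8*(y*z)))+16))
Scanning for simplifiable subexpressions (pre-order)...
  at root: ((y*((9*(4+x))+(y*(y*y))))+(((9+(y+3))*(8*(y*z)))+16)) (not simplifiable)
  at L: (y*((9*(4+x))+(y*(y*y)))) (not simplifiable)
  at LR: ((9*(4+x))+(y*(y*y))) (not simplifiable)
  at LRL: (9*(4+x)) (not simplifiable)
  at LRLR: (4+x) (not simplifiable)
  at LRR: (y*(y*y)) (not simplifiable)
  at LRRR: (y*y) (not simplifiable)
  at R: (((9+(y+3))*(8*(y*z)))+16) (not simplifiable)
  at RL: ((9+(y+3))*(8*(y*z))) (not simplifiable)
  at RLL: (9+(y+3)) (not simplifiable)
  at RLLR: (y+3) (not simplifiable)
  at RLR: (8*(y*z)) (not simplifiable)
  at RLRR: (y*z) (not simplifiable)
Result: no simplifiable subexpression found -> normal form.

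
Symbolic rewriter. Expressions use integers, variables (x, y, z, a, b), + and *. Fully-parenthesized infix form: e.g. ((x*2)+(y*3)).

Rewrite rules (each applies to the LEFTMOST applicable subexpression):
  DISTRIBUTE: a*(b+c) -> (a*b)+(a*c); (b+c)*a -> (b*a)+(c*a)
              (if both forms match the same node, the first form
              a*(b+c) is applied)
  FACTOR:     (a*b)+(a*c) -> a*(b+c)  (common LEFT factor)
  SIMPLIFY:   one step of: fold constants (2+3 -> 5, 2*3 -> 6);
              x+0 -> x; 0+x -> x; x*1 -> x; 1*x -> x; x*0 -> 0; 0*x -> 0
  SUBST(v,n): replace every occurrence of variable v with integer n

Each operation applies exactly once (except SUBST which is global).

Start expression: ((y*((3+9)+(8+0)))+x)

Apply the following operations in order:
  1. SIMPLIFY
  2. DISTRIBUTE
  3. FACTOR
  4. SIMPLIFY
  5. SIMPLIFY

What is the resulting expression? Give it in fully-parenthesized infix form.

Answer: ((y*20)+x)

Derivation:
Start: ((y*((3+9)+(8+0)))+x)
Apply SIMPLIFY at LRL (target: (3+9)): ((y*((3+9)+(8+0)))+x) -> ((y*(12+(8+0)))+x)
Apply DISTRIBUTE at L (target: (y*(12+(8+0)))): ((y*(12+(8+0)))+x) -> (((y*12)+(y*(8+0)))+x)
Apply FACTOR at L (target: ((y*12)+(y*(8+0)))): (((y*12)+(y*(8+0)))+x) -> ((y*(12+(8+0)))+x)
Apply SIMPLIFY at LRR (target: (8+0)): ((y*(12+(8+0)))+x) -> ((y*(12+8))+x)
Apply SIMPLIFY at LR (target: (12+8)): ((y*(12+8))+x) -> ((y*20)+x)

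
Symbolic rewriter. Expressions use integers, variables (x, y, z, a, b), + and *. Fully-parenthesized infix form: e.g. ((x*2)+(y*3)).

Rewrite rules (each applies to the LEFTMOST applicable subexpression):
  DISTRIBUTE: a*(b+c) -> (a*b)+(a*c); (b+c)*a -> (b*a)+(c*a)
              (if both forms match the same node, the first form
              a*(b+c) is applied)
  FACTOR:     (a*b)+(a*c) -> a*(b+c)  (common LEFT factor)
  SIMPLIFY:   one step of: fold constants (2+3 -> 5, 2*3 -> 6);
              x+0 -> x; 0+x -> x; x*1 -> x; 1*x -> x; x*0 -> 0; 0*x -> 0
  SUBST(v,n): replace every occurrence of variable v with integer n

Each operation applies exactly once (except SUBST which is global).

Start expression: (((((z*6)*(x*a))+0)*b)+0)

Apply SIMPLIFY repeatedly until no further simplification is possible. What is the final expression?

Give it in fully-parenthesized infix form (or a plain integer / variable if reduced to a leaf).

Answer: (((z*6)*(x*a))*b)

Derivation:
Start: (((((z*6)*(x*a))+0)*b)+0)
Step 1: at root: (((((z*6)*(x*a))+0)*b)+0) -> ((((z*6)*(x*a))+0)*b); overall: (((((z*6)*(x*a))+0)*b)+0) -> ((((z*6)*(x*a))+0)*b)
Step 2: at L: (((z*6)*(x*a))+0) -> ((z*6)*(x*a)); overall: ((((z*6)*(x*a))+0)*b) -> (((z*6)*(x*a))*b)
Fixed point: (((z*6)*(x*a))*b)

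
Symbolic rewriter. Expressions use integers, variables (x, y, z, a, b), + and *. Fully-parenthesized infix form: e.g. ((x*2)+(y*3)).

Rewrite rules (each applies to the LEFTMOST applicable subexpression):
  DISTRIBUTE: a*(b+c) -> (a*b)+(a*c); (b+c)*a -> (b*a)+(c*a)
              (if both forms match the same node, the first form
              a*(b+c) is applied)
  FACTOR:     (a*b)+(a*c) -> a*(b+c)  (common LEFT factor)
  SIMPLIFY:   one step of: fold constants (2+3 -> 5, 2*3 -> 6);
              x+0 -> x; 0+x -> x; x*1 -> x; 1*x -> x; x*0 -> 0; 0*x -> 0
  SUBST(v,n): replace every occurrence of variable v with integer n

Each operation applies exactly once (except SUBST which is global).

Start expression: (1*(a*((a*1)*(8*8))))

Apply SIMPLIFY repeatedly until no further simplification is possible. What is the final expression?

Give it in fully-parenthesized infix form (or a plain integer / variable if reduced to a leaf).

Answer: (a*(a*64))

Derivation:
Start: (1*(a*((a*1)*(8*8))))
Step 1: at root: (1*(a*((a*1)*(8*8)))) -> (a*((a*1)*(8*8))); overall: (1*(a*((a*1)*(8*8)))) -> (a*((a*1)*(8*8)))
Step 2: at RL: (a*1) -> a; overall: (a*((a*1)*(8*8))) -> (a*(a*(8*8)))
Step 3: at RR: (8*8) -> 64; overall: (a*(a*(8*8))) -> (a*(a*64))
Fixed point: (a*(a*64))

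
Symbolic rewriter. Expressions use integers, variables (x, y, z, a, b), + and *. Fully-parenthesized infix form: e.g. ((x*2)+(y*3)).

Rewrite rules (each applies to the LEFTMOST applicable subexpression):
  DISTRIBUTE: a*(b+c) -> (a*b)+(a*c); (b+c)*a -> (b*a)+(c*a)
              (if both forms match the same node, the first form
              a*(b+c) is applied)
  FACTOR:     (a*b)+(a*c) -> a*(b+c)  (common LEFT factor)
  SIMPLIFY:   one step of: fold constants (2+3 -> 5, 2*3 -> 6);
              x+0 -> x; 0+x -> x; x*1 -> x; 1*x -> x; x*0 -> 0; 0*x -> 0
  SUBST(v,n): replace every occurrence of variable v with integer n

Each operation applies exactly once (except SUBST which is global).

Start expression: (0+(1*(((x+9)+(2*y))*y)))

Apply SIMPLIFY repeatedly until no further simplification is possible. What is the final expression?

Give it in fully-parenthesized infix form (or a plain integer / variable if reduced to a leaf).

Start: (0+(1*(((x+9)+(2*y))*y)))
Step 1: at root: (0+(1*(((x+9)+(2*y))*y))) -> (1*(((x+9)+(2*y))*y)); overall: (0+(1*(((x+9)+(2*y))*y))) -> (1*(((x+9)+(2*y))*y))
Step 2: at root: (1*(((x+9)+(2*y))*y)) -> (((x+9)+(2*y))*y); overall: (1*(((x+9)+(2*y))*y)) -> (((x+9)+(2*y))*y)
Fixed point: (((x+9)+(2*y))*y)

Answer: (((x+9)+(2*y))*y)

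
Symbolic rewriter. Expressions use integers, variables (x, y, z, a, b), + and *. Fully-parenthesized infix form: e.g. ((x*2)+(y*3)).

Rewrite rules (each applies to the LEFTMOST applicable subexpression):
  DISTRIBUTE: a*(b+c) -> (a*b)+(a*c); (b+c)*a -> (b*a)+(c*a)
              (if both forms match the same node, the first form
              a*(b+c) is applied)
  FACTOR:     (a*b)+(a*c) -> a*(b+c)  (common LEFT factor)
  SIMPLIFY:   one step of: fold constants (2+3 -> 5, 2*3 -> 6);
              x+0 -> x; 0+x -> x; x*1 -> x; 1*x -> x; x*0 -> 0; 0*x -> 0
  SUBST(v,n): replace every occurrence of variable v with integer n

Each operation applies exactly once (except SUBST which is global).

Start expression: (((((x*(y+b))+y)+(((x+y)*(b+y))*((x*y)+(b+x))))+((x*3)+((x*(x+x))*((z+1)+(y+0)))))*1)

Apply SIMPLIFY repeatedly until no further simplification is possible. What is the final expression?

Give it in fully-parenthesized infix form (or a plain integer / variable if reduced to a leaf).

Answer: ((((x*(y+b))+y)+(((x+y)*(b+y))*((x*y)+(b+x))))+((x*3)+((x*(x+x))*((z+1)+y))))

Derivation:
Start: (((((x*(y+b))+y)+(((x+y)*(b+y))*((x*y)+(b+x))))+((x*3)+((x*(x+x))*((z+1)+(y+0)))))*1)
Step 1: at root: (((((x*(y+b))+y)+(((x+y)*(b+y))*((x*y)+(b+x))))+((x*3)+((x*(x+x))*((z+1)+(y+0)))))*1) -> ((((x*(y+b))+y)+(((x+y)*(b+y))*((x*y)+(b+x))))+((x*3)+((x*(x+x))*((z+1)+(y+0))))); overall: (((((x*(y+b))+y)+(((x+y)*(b+y))*((x*y)+(b+x))))+((x*3)+((x*(x+x))*((z+1)+(y+0)))))*1) -> ((((x*(y+b))+y)+(((x+y)*(b+y))*((x*y)+(b+x))))+((x*3)+((x*(x+x))*((z+1)+(y+0)))))
Step 2: at RRRR: (y+0) -> y; overall: ((((x*(y+b))+y)+(((x+y)*(b+y))*((x*y)+(b+x))))+((x*3)+((x*(x+x))*((z+1)+(y+0))))) -> ((((x*(y+b))+y)+(((x+y)*(b+y))*((x*y)+(b+x))))+((x*3)+((x*(x+x))*((z+1)+y))))
Fixed point: ((((x*(y+b))+y)+(((x+y)*(b+y))*((x*y)+(b+x))))+((x*3)+((x*(x+x))*((z+1)+y))))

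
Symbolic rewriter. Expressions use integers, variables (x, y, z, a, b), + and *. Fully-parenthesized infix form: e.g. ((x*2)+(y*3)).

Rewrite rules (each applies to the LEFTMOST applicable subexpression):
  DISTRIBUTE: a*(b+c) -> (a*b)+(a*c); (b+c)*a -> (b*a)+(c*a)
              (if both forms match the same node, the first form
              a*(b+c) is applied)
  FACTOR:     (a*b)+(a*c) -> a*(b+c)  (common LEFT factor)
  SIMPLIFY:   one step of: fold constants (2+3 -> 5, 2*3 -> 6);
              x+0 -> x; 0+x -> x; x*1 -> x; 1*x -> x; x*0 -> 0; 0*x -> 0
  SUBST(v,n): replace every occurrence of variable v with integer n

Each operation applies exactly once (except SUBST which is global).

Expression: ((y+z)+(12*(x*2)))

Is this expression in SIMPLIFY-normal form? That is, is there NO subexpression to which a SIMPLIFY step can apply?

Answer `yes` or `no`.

Answer: yes

Derivation:
Expression: ((y+z)+(12*(x*2)))
Scanning for simplifiable subexpressions (pre-order)...
  at root: ((y+z)+(12*(x*2))) (not simplifiable)
  at L: (y+z) (not simplifiable)
  at R: (12*(x*2)) (not simplifiable)
  at RR: (x*2) (not simplifiable)
Result: no simplifiable subexpression found -> normal form.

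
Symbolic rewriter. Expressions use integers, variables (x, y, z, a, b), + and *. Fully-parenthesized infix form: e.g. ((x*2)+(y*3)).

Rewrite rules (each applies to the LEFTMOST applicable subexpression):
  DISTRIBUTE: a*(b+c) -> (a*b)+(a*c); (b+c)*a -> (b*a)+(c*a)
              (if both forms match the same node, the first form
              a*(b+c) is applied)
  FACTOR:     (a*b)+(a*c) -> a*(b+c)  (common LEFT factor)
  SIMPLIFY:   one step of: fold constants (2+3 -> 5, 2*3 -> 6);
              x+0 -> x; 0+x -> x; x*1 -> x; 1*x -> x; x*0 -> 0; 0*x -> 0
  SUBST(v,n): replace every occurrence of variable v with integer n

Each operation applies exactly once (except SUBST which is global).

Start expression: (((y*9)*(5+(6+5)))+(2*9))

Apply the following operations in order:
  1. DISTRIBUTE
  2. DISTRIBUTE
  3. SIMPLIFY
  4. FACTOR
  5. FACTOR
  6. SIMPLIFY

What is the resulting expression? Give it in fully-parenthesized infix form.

Answer: (((y*9)*(5+11))+18)

Derivation:
Start: (((y*9)*(5+(6+5)))+(2*9))
Apply DISTRIBUTE at L (target: ((y*9)*(5+(6+5)))): (((y*9)*(5+(6+5)))+(2*9)) -> ((((y*9)*5)+((y*9)*(6+5)))+(2*9))
Apply DISTRIBUTE at LR (target: ((y*9)*(6+5))): ((((y*9)*5)+((y*9)*(6+5)))+(2*9)) -> ((((y*9)*5)+(((y*9)*6)+((y*9)*5)))+(2*9))
Apply SIMPLIFY at R (target: (2*9)): ((((y*9)*5)+(((y*9)*6)+((y*9)*5)))+(2*9)) -> ((((y*9)*5)+(((y*9)*6)+((y*9)*5)))+18)
Apply FACTOR at LR (target: (((y*9)*6)+((y*9)*5))): ((((y*9)*5)+(((y*9)*6)+((y*9)*5)))+18) -> ((((y*9)*5)+((y*9)*(6+5)))+18)
Apply FACTOR at L (target: (((y*9)*5)+((y*9)*(6+5)))): ((((y*9)*5)+((y*9)*(6+5)))+18) -> (((y*9)*(5+(6+5)))+18)
Apply SIMPLIFY at LRR (target: (6+5)): (((y*9)*(5+(6+5)))+18) -> (((y*9)*(5+11))+18)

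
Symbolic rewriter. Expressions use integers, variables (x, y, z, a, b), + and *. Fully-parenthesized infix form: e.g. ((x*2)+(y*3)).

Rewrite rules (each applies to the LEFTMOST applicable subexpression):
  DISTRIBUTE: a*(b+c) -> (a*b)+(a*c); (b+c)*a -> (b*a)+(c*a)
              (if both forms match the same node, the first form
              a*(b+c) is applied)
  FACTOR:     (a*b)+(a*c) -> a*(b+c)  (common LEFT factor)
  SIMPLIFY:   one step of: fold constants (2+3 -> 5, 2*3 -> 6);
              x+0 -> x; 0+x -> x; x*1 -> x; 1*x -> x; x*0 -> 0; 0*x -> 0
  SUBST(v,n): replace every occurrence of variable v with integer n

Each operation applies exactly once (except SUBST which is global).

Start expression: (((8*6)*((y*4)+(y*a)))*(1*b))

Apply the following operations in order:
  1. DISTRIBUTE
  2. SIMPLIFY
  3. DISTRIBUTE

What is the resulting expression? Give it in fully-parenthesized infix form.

Answer: (((48*(y*4))*(1*b))+(((8*6)*(y*a))*(1*b)))

Derivation:
Start: (((8*6)*((y*4)+(y*a)))*(1*b))
Apply DISTRIBUTE at L (target: ((8*6)*((y*4)+(y*a)))): (((8*6)*((y*4)+(y*a)))*(1*b)) -> ((((8*6)*(y*4))+((8*6)*(y*a)))*(1*b))
Apply SIMPLIFY at LLL (target: (8*6)): ((((8*6)*(y*4))+((8*6)*(y*a)))*(1*b)) -> (((48*(y*4))+((8*6)*(y*a)))*(1*b))
Apply DISTRIBUTE at root (target: (((48*(y*4))+((8*6)*(y*a)))*(1*b))): (((48*(y*4))+((8*6)*(y*a)))*(1*b)) -> (((48*(y*4))*(1*b))+(((8*6)*(y*a))*(1*b)))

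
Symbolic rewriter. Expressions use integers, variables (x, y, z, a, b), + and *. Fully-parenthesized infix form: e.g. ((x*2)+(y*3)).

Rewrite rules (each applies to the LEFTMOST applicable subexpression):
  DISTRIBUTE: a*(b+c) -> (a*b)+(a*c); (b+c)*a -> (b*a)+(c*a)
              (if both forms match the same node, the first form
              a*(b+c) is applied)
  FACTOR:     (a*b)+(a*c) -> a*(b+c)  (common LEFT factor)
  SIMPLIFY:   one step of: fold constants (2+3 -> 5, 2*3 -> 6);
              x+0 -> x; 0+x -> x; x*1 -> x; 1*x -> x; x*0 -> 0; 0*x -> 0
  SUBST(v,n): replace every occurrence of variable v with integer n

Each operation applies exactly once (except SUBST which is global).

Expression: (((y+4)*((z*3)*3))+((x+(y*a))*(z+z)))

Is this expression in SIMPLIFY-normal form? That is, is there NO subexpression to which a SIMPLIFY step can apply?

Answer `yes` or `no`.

Expression: (((y+4)*((z*3)*3))+((x+(y*a))*(z+z)))
Scanning for simplifiable subexpressions (pre-order)...
  at root: (((y+4)*((z*3)*3))+((x+(y*a))*(z+z))) (not simplifiable)
  at L: ((y+4)*((z*3)*3)) (not simplifiable)
  at LL: (y+4) (not simplifiable)
  at LR: ((z*3)*3) (not simplifiable)
  at LRL: (z*3) (not simplifiable)
  at R: ((x+(y*a))*(z+z)) (not simplifiable)
  at RL: (x+(y*a)) (not simplifiable)
  at RLR: (y*a) (not simplifiable)
  at RR: (z+z) (not simplifiable)
Result: no simplifiable subexpression found -> normal form.

Answer: yes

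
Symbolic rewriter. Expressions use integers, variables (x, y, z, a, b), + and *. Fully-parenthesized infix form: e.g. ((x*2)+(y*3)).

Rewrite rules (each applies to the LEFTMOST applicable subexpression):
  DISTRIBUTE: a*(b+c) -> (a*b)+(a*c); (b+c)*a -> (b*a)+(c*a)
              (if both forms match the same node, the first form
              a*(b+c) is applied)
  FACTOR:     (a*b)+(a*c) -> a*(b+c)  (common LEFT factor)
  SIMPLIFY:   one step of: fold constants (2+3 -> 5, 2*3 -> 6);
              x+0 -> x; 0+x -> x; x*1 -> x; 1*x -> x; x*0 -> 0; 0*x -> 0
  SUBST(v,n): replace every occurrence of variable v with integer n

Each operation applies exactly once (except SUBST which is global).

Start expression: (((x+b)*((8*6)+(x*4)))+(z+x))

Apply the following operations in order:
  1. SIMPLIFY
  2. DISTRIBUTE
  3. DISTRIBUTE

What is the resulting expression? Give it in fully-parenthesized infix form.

Start: (((x+b)*((8*6)+(x*4)))+(z+x))
Apply SIMPLIFY at LRL (target: (8*6)): (((x+b)*((8*6)+(x*4)))+(z+x)) -> (((x+b)*(48+(x*4)))+(z+x))
Apply DISTRIBUTE at L (target: ((x+b)*(48+(x*4)))): (((x+b)*(48+(x*4)))+(z+x)) -> ((((x+b)*48)+((x+b)*(x*4)))+(z+x))
Apply DISTRIBUTE at LL (target: ((x+b)*48)): ((((x+b)*48)+((x+b)*(x*4)))+(z+x)) -> ((((x*48)+(b*48))+((x+b)*(x*4)))+(z+x))

Answer: ((((x*48)+(b*48))+((x+b)*(x*4)))+(z+x))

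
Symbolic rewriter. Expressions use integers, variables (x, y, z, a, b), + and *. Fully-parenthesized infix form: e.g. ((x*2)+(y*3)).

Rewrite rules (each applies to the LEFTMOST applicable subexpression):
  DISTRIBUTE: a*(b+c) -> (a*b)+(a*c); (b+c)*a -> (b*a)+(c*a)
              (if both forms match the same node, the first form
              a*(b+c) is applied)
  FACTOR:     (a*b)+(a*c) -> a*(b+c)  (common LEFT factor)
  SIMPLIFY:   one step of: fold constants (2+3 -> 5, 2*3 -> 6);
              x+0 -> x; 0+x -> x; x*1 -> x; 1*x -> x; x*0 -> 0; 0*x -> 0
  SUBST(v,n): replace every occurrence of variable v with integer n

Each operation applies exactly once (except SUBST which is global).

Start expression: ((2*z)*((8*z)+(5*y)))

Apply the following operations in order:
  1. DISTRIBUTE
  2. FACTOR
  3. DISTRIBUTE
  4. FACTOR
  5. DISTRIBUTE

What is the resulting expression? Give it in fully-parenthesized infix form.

Start: ((2*z)*((8*z)+(5*y)))
Apply DISTRIBUTE at root (target: ((2*z)*((8*z)+(5*y)))): ((2*z)*((8*z)+(5*y))) -> (((2*z)*(8*z))+((2*z)*(5*y)))
Apply FACTOR at root (target: (((2*z)*(8*z))+((2*z)*(5*y)))): (((2*z)*(8*z))+((2*z)*(5*y))) -> ((2*z)*((8*z)+(5*y)))
Apply DISTRIBUTE at root (target: ((2*z)*((8*z)+(5*y)))): ((2*z)*((8*z)+(5*y))) -> (((2*z)*(8*z))+((2*z)*(5*y)))
Apply FACTOR at root (target: (((2*z)*(8*z))+((2*z)*(5*y)))): (((2*z)*(8*z))+((2*z)*(5*y))) -> ((2*z)*((8*z)+(5*y)))
Apply DISTRIBUTE at root (target: ((2*z)*((8*z)+(5*y)))): ((2*z)*((8*z)+(5*y))) -> (((2*z)*(8*z))+((2*z)*(5*y)))

Answer: (((2*z)*(8*z))+((2*z)*(5*y)))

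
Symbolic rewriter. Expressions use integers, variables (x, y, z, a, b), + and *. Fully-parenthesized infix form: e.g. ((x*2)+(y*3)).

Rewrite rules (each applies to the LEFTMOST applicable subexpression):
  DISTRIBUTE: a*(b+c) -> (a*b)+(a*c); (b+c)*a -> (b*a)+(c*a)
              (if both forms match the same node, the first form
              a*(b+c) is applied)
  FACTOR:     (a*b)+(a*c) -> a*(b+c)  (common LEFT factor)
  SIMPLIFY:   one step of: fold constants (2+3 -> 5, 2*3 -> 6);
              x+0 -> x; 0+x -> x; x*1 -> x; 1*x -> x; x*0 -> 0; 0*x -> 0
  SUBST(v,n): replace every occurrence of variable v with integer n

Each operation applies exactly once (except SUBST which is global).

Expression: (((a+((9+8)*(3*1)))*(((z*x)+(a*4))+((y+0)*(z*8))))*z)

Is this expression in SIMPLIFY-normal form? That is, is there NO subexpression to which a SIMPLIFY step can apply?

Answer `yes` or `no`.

Answer: no

Derivation:
Expression: (((a+((9+8)*(3*1)))*(((z*x)+(a*4))+((y+0)*(z*8))))*z)
Scanning for simplifiable subexpressions (pre-order)...
  at root: (((a+((9+8)*(3*1)))*(((z*x)+(a*4))+((y+0)*(z*8))))*z) (not simplifiable)
  at L: ((a+((9+8)*(3*1)))*(((z*x)+(a*4))+((y+0)*(z*8)))) (not simplifiable)
  at LL: (a+((9+8)*(3*1))) (not simplifiable)
  at LLR: ((9+8)*(3*1)) (not simplifiable)
  at LLRL: (9+8) (SIMPLIFIABLE)
  at LLRR: (3*1) (SIMPLIFIABLE)
  at LR: (((z*x)+(a*4))+((y+0)*(z*8))) (not simplifiable)
  at LRL: ((z*x)+(a*4)) (not simplifiable)
  at LRLL: (z*x) (not simplifiable)
  at LRLR: (a*4) (not simplifiable)
  at LRR: ((y+0)*(z*8)) (not simplifiable)
  at LRRL: (y+0) (SIMPLIFIABLE)
  at LRRR: (z*8) (not simplifiable)
Found simplifiable subexpr at path LLRL: (9+8)
One SIMPLIFY step would give: (((a+(17*(3*1)))*(((z*x)+(a*4))+((y+0)*(z*8))))*z)
-> NOT in normal form.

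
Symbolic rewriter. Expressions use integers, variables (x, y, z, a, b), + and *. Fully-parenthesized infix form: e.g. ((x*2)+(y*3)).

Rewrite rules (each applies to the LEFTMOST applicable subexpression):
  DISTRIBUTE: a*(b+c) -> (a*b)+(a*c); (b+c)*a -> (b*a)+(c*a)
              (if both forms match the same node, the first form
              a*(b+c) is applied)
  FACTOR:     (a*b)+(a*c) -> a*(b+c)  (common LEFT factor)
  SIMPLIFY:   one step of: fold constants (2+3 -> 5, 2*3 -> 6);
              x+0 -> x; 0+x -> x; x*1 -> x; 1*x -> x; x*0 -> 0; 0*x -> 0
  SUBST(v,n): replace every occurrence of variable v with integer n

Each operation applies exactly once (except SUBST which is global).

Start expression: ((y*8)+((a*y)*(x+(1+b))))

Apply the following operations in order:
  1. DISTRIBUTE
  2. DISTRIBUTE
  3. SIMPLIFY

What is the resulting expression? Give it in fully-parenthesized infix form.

Start: ((y*8)+((a*y)*(x+(1+b))))
Apply DISTRIBUTE at R (target: ((a*y)*(x+(1+b)))): ((y*8)+((a*y)*(x+(1+b)))) -> ((y*8)+(((a*y)*x)+((a*y)*(1+b))))
Apply DISTRIBUTE at RR (target: ((a*y)*(1+b))): ((y*8)+(((a*y)*x)+((a*y)*(1+b)))) -> ((y*8)+(((a*y)*x)+(((a*y)*1)+((a*y)*b))))
Apply SIMPLIFY at RRL (target: ((a*y)*1)): ((y*8)+(((a*y)*x)+(((a*y)*1)+((a*y)*b)))) -> ((y*8)+(((a*y)*x)+((a*y)+((a*y)*b))))

Answer: ((y*8)+(((a*y)*x)+((a*y)+((a*y)*b))))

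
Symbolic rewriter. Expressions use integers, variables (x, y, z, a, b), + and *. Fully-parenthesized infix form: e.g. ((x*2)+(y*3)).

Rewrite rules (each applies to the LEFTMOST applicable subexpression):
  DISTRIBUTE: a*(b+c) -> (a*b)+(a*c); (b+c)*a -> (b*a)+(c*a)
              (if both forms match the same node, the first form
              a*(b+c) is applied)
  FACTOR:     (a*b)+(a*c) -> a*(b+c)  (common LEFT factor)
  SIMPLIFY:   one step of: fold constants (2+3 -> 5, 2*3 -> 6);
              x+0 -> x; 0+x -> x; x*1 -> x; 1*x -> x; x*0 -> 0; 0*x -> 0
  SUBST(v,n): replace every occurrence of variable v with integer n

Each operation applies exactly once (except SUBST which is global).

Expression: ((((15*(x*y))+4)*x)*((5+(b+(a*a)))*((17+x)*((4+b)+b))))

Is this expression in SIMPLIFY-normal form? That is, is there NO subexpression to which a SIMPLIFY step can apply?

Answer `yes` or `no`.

Expression: ((((15*(x*y))+4)*x)*((5+(b+(a*a)))*((17+x)*((4+b)+b))))
Scanning for simplifiable subexpressions (pre-order)...
  at root: ((((15*(x*y))+4)*x)*((5+(b+(a*a)))*((17+x)*((4+b)+b)))) (not simplifiable)
  at L: (((15*(x*y))+4)*x) (not simplifiable)
  at LL: ((15*(x*y))+4) (not simplifiable)
  at LLL: (15*(x*y)) (not simplifiable)
  at LLLR: (x*y) (not simplifiable)
  at R: ((5+(b+(a*a)))*((17+x)*((4+b)+b))) (not simplifiable)
  at RL: (5+(b+(a*a))) (not simplifiable)
  at RLR: (b+(a*a)) (not simplifiable)
  at RLRR: (a*a) (not simplifiable)
  at RR: ((17+x)*((4+b)+b)) (not simplifiable)
  at RRL: (17+x) (not simplifiable)
  at RRR: ((4+b)+b) (not simplifiable)
  at RRRL: (4+b) (not simplifiable)
Result: no simplifiable subexpression found -> normal form.

Answer: yes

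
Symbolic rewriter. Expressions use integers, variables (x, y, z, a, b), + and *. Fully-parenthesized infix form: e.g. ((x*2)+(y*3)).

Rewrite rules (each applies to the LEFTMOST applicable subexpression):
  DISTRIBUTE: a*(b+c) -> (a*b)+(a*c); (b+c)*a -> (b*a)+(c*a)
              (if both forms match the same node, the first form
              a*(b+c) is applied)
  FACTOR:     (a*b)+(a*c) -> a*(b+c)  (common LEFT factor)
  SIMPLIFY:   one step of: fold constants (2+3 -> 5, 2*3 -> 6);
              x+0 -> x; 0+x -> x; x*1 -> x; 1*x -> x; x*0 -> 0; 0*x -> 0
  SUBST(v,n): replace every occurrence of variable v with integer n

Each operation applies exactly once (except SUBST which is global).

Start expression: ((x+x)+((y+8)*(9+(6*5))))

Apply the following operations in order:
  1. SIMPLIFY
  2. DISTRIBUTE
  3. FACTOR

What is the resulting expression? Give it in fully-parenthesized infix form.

Start: ((x+x)+((y+8)*(9+(6*5))))
Apply SIMPLIFY at RRR (target: (6*5)): ((x+x)+((y+8)*(9+(6*5)))) -> ((x+x)+((y+8)*(9+30)))
Apply DISTRIBUTE at R (target: ((y+8)*(9+30))): ((x+x)+((y+8)*(9+30))) -> ((x+x)+(((y+8)*9)+((y+8)*30)))
Apply FACTOR at R (target: (((y+8)*9)+((y+8)*30))): ((x+x)+(((y+8)*9)+((y+8)*30))) -> ((x+x)+((y+8)*(9+30)))

Answer: ((x+x)+((y+8)*(9+30)))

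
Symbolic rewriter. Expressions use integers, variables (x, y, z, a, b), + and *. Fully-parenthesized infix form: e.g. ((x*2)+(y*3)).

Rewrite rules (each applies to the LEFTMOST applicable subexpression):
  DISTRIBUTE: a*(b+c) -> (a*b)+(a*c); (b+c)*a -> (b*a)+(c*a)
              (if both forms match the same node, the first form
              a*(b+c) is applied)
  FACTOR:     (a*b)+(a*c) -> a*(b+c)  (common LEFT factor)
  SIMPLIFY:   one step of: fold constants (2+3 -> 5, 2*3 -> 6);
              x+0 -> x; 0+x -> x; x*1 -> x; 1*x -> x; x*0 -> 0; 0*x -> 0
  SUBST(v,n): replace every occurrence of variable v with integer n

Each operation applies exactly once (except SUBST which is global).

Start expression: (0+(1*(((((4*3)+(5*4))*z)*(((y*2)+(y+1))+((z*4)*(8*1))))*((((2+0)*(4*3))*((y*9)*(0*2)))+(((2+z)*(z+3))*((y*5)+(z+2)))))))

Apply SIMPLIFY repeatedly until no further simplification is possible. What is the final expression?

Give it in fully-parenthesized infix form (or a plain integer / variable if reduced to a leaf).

Answer: (((32*z)*(((y*2)+(y+1))+((z*4)*8)))*(((2+z)*(z+3))*((y*5)+(z+2))))

Derivation:
Start: (0+(1*(((((4*3)+(5*4))*z)*(((y*2)+(y+1))+((z*4)*(8*1))))*((((2+0)*(4*3))*((y*9)*(0*2)))+(((2+z)*(z+3))*((y*5)+(z+2)))))))
Step 1: at root: (0+(1*(((((4*3)+(5*4))*z)*(((y*2)+(y+1))+((z*4)*(8*1))))*((((2+0)*(4*3))*((y*9)*(0*2)))+(((2+z)*(z+3))*((y*5)+(z+2))))))) -> (1*(((((4*3)+(5*4))*z)*(((y*2)+(y+1))+((z*4)*(8*1))))*((((2+0)*(4*3))*((y*9)*(0*2)))+(((2+z)*(z+3))*((y*5)+(z+2)))))); overall: (0+(1*(((((4*3)+(5*4))*z)*(((y*2)+(y+1))+((z*4)*(8*1))))*((((2+0)*(4*3))*((y*9)*(0*2)))+(((2+z)*(z+3))*((y*5)+(z+2))))))) -> (1*(((((4*3)+(5*4))*z)*(((y*2)+(y+1))+((z*4)*(8*1))))*((((2+0)*(4*3))*((y*9)*(0*2)))+(((2+z)*(z+3))*((y*5)+(z+2))))))
Step 2: at root: (1*(((((4*3)+(5*4))*z)*(((y*2)+(y+1))+((z*4)*(8*1))))*((((2+0)*(4*3))*((y*9)*(0*2)))+(((2+z)*(z+3))*((y*5)+(z+2)))))) -> (((((4*3)+(5*4))*z)*(((y*2)+(y+1))+((z*4)*(8*1))))*((((2+0)*(4*3))*((y*9)*(0*2)))+(((2+z)*(z+3))*((y*5)+(z+2))))); overall: (1*(((((4*3)+(5*4))*z)*(((y*2)+(y+1))+((z*4)*(8*1))))*((((2+0)*(4*3))*((y*9)*(0*2)))+(((2+z)*(z+3))*((y*5)+(z+2)))))) -> (((((4*3)+(5*4))*z)*(((y*2)+(y+1))+((z*4)*(8*1))))*((((2+0)*(4*3))*((y*9)*(0*2)))+(((2+z)*(z+3))*((y*5)+(z+2)))))
Step 3: at LLLL: (4*3) -> 12; overall: (((((4*3)+(5*4))*z)*(((y*2)+(y+1))+((z*4)*(8*1))))*((((2+0)*(4*3))*((y*9)*(0*2)))+(((2+z)*(z+3))*((y*5)+(z+2))))) -> ((((12+(5*4))*z)*(((y*2)+(y+1))+((z*4)*(8*1))))*((((2+0)*(4*3))*((y*9)*(0*2)))+(((2+z)*(z+3))*((y*5)+(z+2)))))
Step 4: at LLLR: (5*4) -> 20; overall: ((((12+(5*4))*z)*(((y*2)+(y+1))+((z*4)*(8*1))))*((((2+0)*(4*3))*((y*9)*(0*2)))+(((2+z)*(z+3))*((y*5)+(z+2))))) -> ((((12+20)*z)*(((y*2)+(y+1))+((z*4)*(8*1))))*((((2+0)*(4*3))*((y*9)*(0*2)))+(((2+z)*(z+3))*((y*5)+(z+2)))))
Step 5: at LLL: (12+20) -> 32; overall: ((((12+20)*z)*(((y*2)+(y+1))+((z*4)*(8*1))))*((((2+0)*(4*3))*((y*9)*(0*2)))+(((2+z)*(z+3))*((y*5)+(z+2))))) -> (((32*z)*(((y*2)+(y+1))+((z*4)*(8*1))))*((((2+0)*(4*3))*((y*9)*(0*2)))+(((2+z)*(z+3))*((y*5)+(z+2)))))
Step 6: at LRRR: (8*1) -> 8; overall: (((32*z)*(((y*2)+(y+1))+((z*4)*(8*1))))*((((2+0)*(4*3))*((y*9)*(0*2)))+(((2+z)*(z+3))*((y*5)+(z+2))))) -> (((32*z)*(((y*2)+(y+1))+((z*4)*8)))*((((2+0)*(4*3))*((y*9)*(0*2)))+(((2+z)*(z+3))*((y*5)+(z+2)))))
Step 7: at RLLL: (2+0) -> 2; overall: (((32*z)*(((y*2)+(y+1))+((z*4)*8)))*((((2+0)*(4*3))*((y*9)*(0*2)))+(((2+z)*(z+3))*((y*5)+(z+2))))) -> (((32*z)*(((y*2)+(y+1))+((z*4)*8)))*(((2*(4*3))*((y*9)*(0*2)))+(((2+z)*(z+3))*((y*5)+(z+2)))))
Step 8: at RLLR: (4*3) -> 12; overall: (((32*z)*(((y*2)+(y+1))+((z*4)*8)))*(((2*(4*3))*((y*9)*(0*2)))+(((2+z)*(z+3))*((y*5)+(z+2))))) -> (((32*z)*(((y*2)+(y+1))+((z*4)*8)))*(((2*12)*((y*9)*(0*2)))+(((2+z)*(z+3))*((y*5)+(z+2)))))
Step 9: at RLL: (2*12) -> 24; overall: (((32*z)*(((y*2)+(y+1))+((z*4)*8)))*(((2*12)*((y*9)*(0*2)))+(((2+z)*(z+3))*((y*5)+(z+2))))) -> (((32*z)*(((y*2)+(y+1))+((z*4)*8)))*((24*((y*9)*(0*2)))+(((2+z)*(z+3))*((y*5)+(z+2)))))
Step 10: at RLRR: (0*2) -> 0; overall: (((32*z)*(((y*2)+(y+1))+((z*4)*8)))*((24*((y*9)*(0*2)))+(((2+z)*(z+3))*((y*5)+(z+2))))) -> (((32*z)*(((y*2)+(y+1))+((z*4)*8)))*((24*((y*9)*0))+(((2+z)*(z+3))*((y*5)+(z+2)))))
Step 11: at RLR: ((y*9)*0) -> 0; overall: (((32*z)*(((y*2)+(y+1))+((z*4)*8)))*((24*((y*9)*0))+(((2+z)*(z+3))*((y*5)+(z+2))))) -> (((32*z)*(((y*2)+(y+1))+((z*4)*8)))*((24*0)+(((2+z)*(z+3))*((y*5)+(z+2)))))
Step 12: at RL: (24*0) -> 0; overall: (((32*z)*(((y*2)+(y+1))+((z*4)*8)))*((24*0)+(((2+z)*(z+3))*((y*5)+(z+2))))) -> (((32*z)*(((y*2)+(y+1))+((z*4)*8)))*(0+(((2+z)*(z+3))*((y*5)+(z+2)))))
Step 13: at R: (0+(((2+z)*(z+3))*((y*5)+(z+2)))) -> (((2+z)*(z+3))*((y*5)+(z+2))); overall: (((32*z)*(((y*2)+(y+1))+((z*4)*8)))*(0+(((2+z)*(z+3))*((y*5)+(z+2))))) -> (((32*z)*(((y*2)+(y+1))+((z*4)*8)))*(((2+z)*(z+3))*((y*5)+(z+2))))
Fixed point: (((32*z)*(((y*2)+(y+1))+((z*4)*8)))*(((2+z)*(z+3))*((y*5)+(z+2))))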